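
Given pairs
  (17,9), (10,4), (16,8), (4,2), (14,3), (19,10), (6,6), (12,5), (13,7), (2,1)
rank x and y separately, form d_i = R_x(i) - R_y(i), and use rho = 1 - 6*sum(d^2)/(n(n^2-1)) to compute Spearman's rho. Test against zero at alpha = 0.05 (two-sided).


Step 1: Rank x and y separately (midranks; no ties here).
rank(x): 17->9, 10->4, 16->8, 4->2, 14->7, 19->10, 6->3, 12->5, 13->6, 2->1
rank(y): 9->9, 4->4, 8->8, 2->2, 3->3, 10->10, 6->6, 5->5, 7->7, 1->1
Step 2: d_i = R_x(i) - R_y(i); compute d_i^2.
  (9-9)^2=0, (4-4)^2=0, (8-8)^2=0, (2-2)^2=0, (7-3)^2=16, (10-10)^2=0, (3-6)^2=9, (5-5)^2=0, (6-7)^2=1, (1-1)^2=0
sum(d^2) = 26.
Step 3: rho = 1 - 6*26 / (10*(10^2 - 1)) = 1 - 156/990 = 0.842424.
Step 4: Under H0, t = rho * sqrt((n-2)/(1-rho^2)) = 4.4222 ~ t(8).
Step 5: Two-sided p-value from the t-distribution with 8 df = 0.002220.
Step 6: alpha = 0.05. reject H0.

rho = 0.8424, p = 0.002220, reject H0 at alpha = 0.05.


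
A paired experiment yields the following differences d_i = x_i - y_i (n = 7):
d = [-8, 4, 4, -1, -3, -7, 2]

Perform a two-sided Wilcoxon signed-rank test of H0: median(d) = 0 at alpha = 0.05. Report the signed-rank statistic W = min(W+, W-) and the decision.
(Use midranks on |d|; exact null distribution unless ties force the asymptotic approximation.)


Step 1: Drop any zero differences (none here) and take |d_i|.
|d| = [8, 4, 4, 1, 3, 7, 2]
Step 2: Midrank |d_i| (ties get averaged ranks).
ranks: |8|->7, |4|->4.5, |4|->4.5, |1|->1, |3|->3, |7|->6, |2|->2
Step 3: Attach original signs; sum ranks with positive sign and with negative sign.
W+ = 4.5 + 4.5 + 2 = 11
W- = 7 + 1 + 3 + 6 = 17
(Check: W+ + W- = 28 should equal n(n+1)/2 = 28.)
Step 4: Test statistic W = min(W+, W-) = 11.
Step 5: Ties in |d|, so use the tie-corrected normal approximation.
        E[W] = n(n+1)/4 = 7*8/4 = 14.
        Tie groups: |d|=4 (t=2); sum(t^3 - t) = 6.
        Var[W] = n(n+1)(2n+1)/24 - sum(t^3-t)/48 = 840/24 - 6/48 = 34.875.
        z = (W - E[W]) / sqrt(Var[W]) = (11 - 14) / 5.9055 = -0.5080.
        Two-sided p = 2*Phi(z) = 0.611453.
Step 6: alpha = 0.05. fail to reject H0.

W+ = 11, W- = 17, W = min = 11, p = 0.611453, fail to reject H0.


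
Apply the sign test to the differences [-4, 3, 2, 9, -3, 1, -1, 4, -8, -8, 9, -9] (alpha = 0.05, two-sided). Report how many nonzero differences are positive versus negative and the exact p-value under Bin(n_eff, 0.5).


Step 1: Discard zero differences. Original n = 12; n_eff = number of nonzero differences = 12.
Nonzero differences (with sign): -4, +3, +2, +9, -3, +1, -1, +4, -8, -8, +9, -9
Step 2: Count signs: positive = 6, negative = 6.
Step 3: Under H0: P(positive) = 0.5, so the number of positives S ~ Bin(12, 0.5).
Step 4: Two-sided exact p-value = sum of Bin(12,0.5) probabilities at or below the observed probability = 1.000000.
Step 5: alpha = 0.05. fail to reject H0.

n_eff = 12, pos = 6, neg = 6, p = 1.000000, fail to reject H0.


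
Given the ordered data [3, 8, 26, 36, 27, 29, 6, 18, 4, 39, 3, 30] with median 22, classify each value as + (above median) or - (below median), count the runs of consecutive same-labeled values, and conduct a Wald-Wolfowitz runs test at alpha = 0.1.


Step 1: Compute median = 22; label A = above, B = below.
Labels in order: BBAAAABBBABA  (n_A = 6, n_B = 6)
Step 2: Count runs R = 6.
Step 3: Under H0 (random ordering), E[R] = 2*n_A*n_B/(n_A+n_B) + 1 = 2*6*6/12 + 1 = 7.0000.
        Var[R] = 2*n_A*n_B*(2*n_A*n_B - n_A - n_B) / ((n_A+n_B)^2 * (n_A+n_B-1)) = 4320/1584 = 2.7273.
        SD[R] = 1.6514.
Step 4: Continuity-corrected z = (R + 0.5 - E[R]) / SD[R] = (6 + 0.5 - 7.0000) / 1.6514 = -0.3028.
Step 5: Two-sided p-value via normal approximation = 2*(1 - Phi(|z|)) = 0.762069.
Step 6: alpha = 0.1. fail to reject H0.

R = 6, z = -0.3028, p = 0.762069, fail to reject H0.


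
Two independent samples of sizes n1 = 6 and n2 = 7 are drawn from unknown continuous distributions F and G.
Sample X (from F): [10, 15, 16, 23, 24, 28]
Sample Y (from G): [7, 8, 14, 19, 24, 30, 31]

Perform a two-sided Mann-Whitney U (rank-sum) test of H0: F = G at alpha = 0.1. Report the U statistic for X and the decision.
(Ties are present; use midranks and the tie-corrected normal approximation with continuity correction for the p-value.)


Step 1: Combine and sort all 13 observations; assign midranks.
sorted (value, group): (7,Y), (8,Y), (10,X), (14,Y), (15,X), (16,X), (19,Y), (23,X), (24,X), (24,Y), (28,X), (30,Y), (31,Y)
ranks: 7->1, 8->2, 10->3, 14->4, 15->5, 16->6, 19->7, 23->8, 24->9.5, 24->9.5, 28->11, 30->12, 31->13
Step 2: Rank sum for X: R1 = 3 + 5 + 6 + 8 + 9.5 + 11 = 42.5.
Step 3: U_X = R1 - n1(n1+1)/2 = 42.5 - 6*7/2 = 42.5 - 21 = 21.5.
       U_Y = n1*n2 - U_X = 42 - 21.5 = 20.5.
Step 4: Ties are present, so use the tie-corrected normal approximation (with continuity correction) for the p-value.
Step 5: p-value = 1.000000; compare to alpha = 0.1. fail to reject H0.

U_X = 21.5, p = 1.000000, fail to reject H0 at alpha = 0.1.


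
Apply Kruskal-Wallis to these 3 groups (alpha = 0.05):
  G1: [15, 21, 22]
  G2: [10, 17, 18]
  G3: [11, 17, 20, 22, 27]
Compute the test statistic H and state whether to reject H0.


Step 1: Combine all N = 11 observations and assign midranks.
sorted (value, group, rank): (10,G2,1), (11,G3,2), (15,G1,3), (17,G2,4.5), (17,G3,4.5), (18,G2,6), (20,G3,7), (21,G1,8), (22,G1,9.5), (22,G3,9.5), (27,G3,11)
Step 2: Sum ranks within each group.
R_1 = 20.5 (n_1 = 3)
R_2 = 11.5 (n_2 = 3)
R_3 = 34 (n_3 = 5)
Step 3: H = 12/(N(N+1)) * sum(R_i^2/n_i) - 3(N+1)
     = 12/(11*12) * (20.5^2/3 + 11.5^2/3 + 34^2/5) - 3*12
     = 0.090909 * 415.367 - 36
     = 1.760606.
Step 4: Ties present; correction factor C = 1 - 12/(11^3 - 11) = 0.990909. Corrected H = 1.760606 / 0.990909 = 1.776758.
Step 5: Under H0, H ~ chi^2(2); p-value = 0.411322.
Step 6: alpha = 0.05. fail to reject H0.

H = 1.7768, df = 2, p = 0.411322, fail to reject H0.


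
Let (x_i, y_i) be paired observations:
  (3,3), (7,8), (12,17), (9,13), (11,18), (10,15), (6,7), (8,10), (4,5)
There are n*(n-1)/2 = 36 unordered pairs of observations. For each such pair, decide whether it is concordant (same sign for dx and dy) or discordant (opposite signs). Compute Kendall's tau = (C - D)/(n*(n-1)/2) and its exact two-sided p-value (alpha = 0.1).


Step 1: Enumerate the 36 unordered pairs (i,j) with i<j and classify each by sign(x_j-x_i) * sign(y_j-y_i).
  (1,2):dx=+4,dy=+5->C; (1,3):dx=+9,dy=+14->C; (1,4):dx=+6,dy=+10->C; (1,5):dx=+8,dy=+15->C
  (1,6):dx=+7,dy=+12->C; (1,7):dx=+3,dy=+4->C; (1,8):dx=+5,dy=+7->C; (1,9):dx=+1,dy=+2->C
  (2,3):dx=+5,dy=+9->C; (2,4):dx=+2,dy=+5->C; (2,5):dx=+4,dy=+10->C; (2,6):dx=+3,dy=+7->C
  (2,7):dx=-1,dy=-1->C; (2,8):dx=+1,dy=+2->C; (2,9):dx=-3,dy=-3->C; (3,4):dx=-3,dy=-4->C
  (3,5):dx=-1,dy=+1->D; (3,6):dx=-2,dy=-2->C; (3,7):dx=-6,dy=-10->C; (3,8):dx=-4,dy=-7->C
  (3,9):dx=-8,dy=-12->C; (4,5):dx=+2,dy=+5->C; (4,6):dx=+1,dy=+2->C; (4,7):dx=-3,dy=-6->C
  (4,8):dx=-1,dy=-3->C; (4,9):dx=-5,dy=-8->C; (5,6):dx=-1,dy=-3->C; (5,7):dx=-5,dy=-11->C
  (5,8):dx=-3,dy=-8->C; (5,9):dx=-7,dy=-13->C; (6,7):dx=-4,dy=-8->C; (6,8):dx=-2,dy=-5->C
  (6,9):dx=-6,dy=-10->C; (7,8):dx=+2,dy=+3->C; (7,9):dx=-2,dy=-2->C; (8,9):dx=-4,dy=-5->C
Step 2: C = 35, D = 1, total pairs = 36.
Step 3: tau = (C - D)/(n(n-1)/2) = (35 - 1)/36 = 0.944444.
Step 4: Exact two-sided p-value (enumerate n! = 362880 permutations of y under H0): p = 0.000050.
Step 5: alpha = 0.1. reject H0.

tau_b = 0.9444 (C=35, D=1), p = 0.000050, reject H0.


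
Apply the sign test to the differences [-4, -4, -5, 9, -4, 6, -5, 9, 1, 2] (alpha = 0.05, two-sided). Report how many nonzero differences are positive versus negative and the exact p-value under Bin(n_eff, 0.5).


Step 1: Discard zero differences. Original n = 10; n_eff = number of nonzero differences = 10.
Nonzero differences (with sign): -4, -4, -5, +9, -4, +6, -5, +9, +1, +2
Step 2: Count signs: positive = 5, negative = 5.
Step 3: Under H0: P(positive) = 0.5, so the number of positives S ~ Bin(10, 0.5).
Step 4: Two-sided exact p-value = sum of Bin(10,0.5) probabilities at or below the observed probability = 1.000000.
Step 5: alpha = 0.05. fail to reject H0.

n_eff = 10, pos = 5, neg = 5, p = 1.000000, fail to reject H0.


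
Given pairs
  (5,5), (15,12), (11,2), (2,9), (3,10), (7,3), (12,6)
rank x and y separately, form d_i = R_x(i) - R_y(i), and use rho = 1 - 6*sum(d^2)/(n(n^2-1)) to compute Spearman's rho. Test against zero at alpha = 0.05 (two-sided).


Step 1: Rank x and y separately (midranks; no ties here).
rank(x): 5->3, 15->7, 11->5, 2->1, 3->2, 7->4, 12->6
rank(y): 5->3, 12->7, 2->1, 9->5, 10->6, 3->2, 6->4
Step 2: d_i = R_x(i) - R_y(i); compute d_i^2.
  (3-3)^2=0, (7-7)^2=0, (5-1)^2=16, (1-5)^2=16, (2-6)^2=16, (4-2)^2=4, (6-4)^2=4
sum(d^2) = 56.
Step 3: rho = 1 - 6*56 / (7*(7^2 - 1)) = 1 - 336/336 = 0.000000.
Step 4: Under H0, t = rho * sqrt((n-2)/(1-rho^2)) = 0.0000 ~ t(5).
Step 5: Two-sided p-value from the t-distribution with 5 df = 1.000000.
Step 6: alpha = 0.05. fail to reject H0.

rho = 0.0000, p = 1.000000, fail to reject H0 at alpha = 0.05.


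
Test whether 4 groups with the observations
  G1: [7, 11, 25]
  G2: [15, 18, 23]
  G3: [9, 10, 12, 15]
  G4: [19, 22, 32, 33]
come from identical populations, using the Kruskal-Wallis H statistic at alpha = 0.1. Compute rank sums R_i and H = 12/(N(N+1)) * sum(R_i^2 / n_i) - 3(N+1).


Step 1: Combine all N = 14 observations and assign midranks.
sorted (value, group, rank): (7,G1,1), (9,G3,2), (10,G3,3), (11,G1,4), (12,G3,5), (15,G2,6.5), (15,G3,6.5), (18,G2,8), (19,G4,9), (22,G4,10), (23,G2,11), (25,G1,12), (32,G4,13), (33,G4,14)
Step 2: Sum ranks within each group.
R_1 = 17 (n_1 = 3)
R_2 = 25.5 (n_2 = 3)
R_3 = 16.5 (n_3 = 4)
R_4 = 46 (n_4 = 4)
Step 3: H = 12/(N(N+1)) * sum(R_i^2/n_i) - 3(N+1)
     = 12/(14*15) * (17^2/3 + 25.5^2/3 + 16.5^2/4 + 46^2/4) - 3*15
     = 0.057143 * 910.146 - 45
     = 7.008333.
Step 4: Ties present; correction factor C = 1 - 6/(14^3 - 14) = 0.997802. Corrected H = 7.008333 / 0.997802 = 7.023770.
Step 5: Under H0, H ~ chi^2(3); p-value = 0.071144.
Step 6: alpha = 0.1. reject H0.

H = 7.0238, df = 3, p = 0.071144, reject H0.


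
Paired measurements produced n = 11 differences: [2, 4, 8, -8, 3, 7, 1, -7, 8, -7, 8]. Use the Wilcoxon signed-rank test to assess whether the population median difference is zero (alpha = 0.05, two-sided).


Step 1: Drop any zero differences (none here) and take |d_i|.
|d| = [2, 4, 8, 8, 3, 7, 1, 7, 8, 7, 8]
Step 2: Midrank |d_i| (ties get averaged ranks).
ranks: |2|->2, |4|->4, |8|->9.5, |8|->9.5, |3|->3, |7|->6, |1|->1, |7|->6, |8|->9.5, |7|->6, |8|->9.5
Step 3: Attach original signs; sum ranks with positive sign and with negative sign.
W+ = 2 + 4 + 9.5 + 3 + 6 + 1 + 9.5 + 9.5 = 44.5
W- = 9.5 + 6 + 6 = 21.5
(Check: W+ + W- = 66 should equal n(n+1)/2 = 66.)
Step 4: Test statistic W = min(W+, W-) = 21.5.
Step 5: Ties in |d|, so use the tie-corrected normal approximation.
        E[W] = n(n+1)/4 = 11*12/4 = 33.
        Tie groups: |d|=7 (t=3), |d|=8 (t=4); sum(t^3 - t) = 84.
        Var[W] = n(n+1)(2n+1)/24 - sum(t^3-t)/48 = 3036/24 - 84/48 = 124.75.
        z = (W - E[W]) / sqrt(Var[W]) = (21.5 - 33) / 11.1692 = -1.0296.
        Two-sided p = 2*Phi(z) = 0.303188.
Step 6: alpha = 0.05. fail to reject H0.

W+ = 44.5, W- = 21.5, W = min = 21.5, p = 0.303188, fail to reject H0.


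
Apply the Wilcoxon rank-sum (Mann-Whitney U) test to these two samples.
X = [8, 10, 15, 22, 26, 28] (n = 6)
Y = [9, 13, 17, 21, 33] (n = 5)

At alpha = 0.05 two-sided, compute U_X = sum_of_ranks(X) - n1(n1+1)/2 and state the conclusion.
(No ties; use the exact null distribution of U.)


Step 1: Combine and sort all 11 observations; assign midranks.
sorted (value, group): (8,X), (9,Y), (10,X), (13,Y), (15,X), (17,Y), (21,Y), (22,X), (26,X), (28,X), (33,Y)
ranks: 8->1, 9->2, 10->3, 13->4, 15->5, 17->6, 21->7, 22->8, 26->9, 28->10, 33->11
Step 2: Rank sum for X: R1 = 1 + 3 + 5 + 8 + 9 + 10 = 36.
Step 3: U_X = R1 - n1(n1+1)/2 = 36 - 6*7/2 = 36 - 21 = 15.
       U_Y = n1*n2 - U_X = 30 - 15 = 15.
Step 4: No ties, so the exact null distribution of U (based on enumerating the C(11,6) = 462 equally likely rank assignments) gives the two-sided p-value.
Step 5: p-value = 1.000000; compare to alpha = 0.05. fail to reject H0.

U_X = 15, p = 1.000000, fail to reject H0 at alpha = 0.05.


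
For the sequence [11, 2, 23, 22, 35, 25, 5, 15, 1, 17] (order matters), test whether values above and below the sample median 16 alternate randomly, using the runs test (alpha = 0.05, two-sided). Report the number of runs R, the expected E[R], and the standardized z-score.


Step 1: Compute median = 16; label A = above, B = below.
Labels in order: BBAAAABBBA  (n_A = 5, n_B = 5)
Step 2: Count runs R = 4.
Step 3: Under H0 (random ordering), E[R] = 2*n_A*n_B/(n_A+n_B) + 1 = 2*5*5/10 + 1 = 6.0000.
        Var[R] = 2*n_A*n_B*(2*n_A*n_B - n_A - n_B) / ((n_A+n_B)^2 * (n_A+n_B-1)) = 2000/900 = 2.2222.
        SD[R] = 1.4907.
Step 4: Continuity-corrected z = (R + 0.5 - E[R]) / SD[R] = (4 + 0.5 - 6.0000) / 1.4907 = -1.0062.
Step 5: Two-sided p-value via normal approximation = 2*(1 - Phi(|z|)) = 0.314305.
Step 6: alpha = 0.05. fail to reject H0.

R = 4, z = -1.0062, p = 0.314305, fail to reject H0.


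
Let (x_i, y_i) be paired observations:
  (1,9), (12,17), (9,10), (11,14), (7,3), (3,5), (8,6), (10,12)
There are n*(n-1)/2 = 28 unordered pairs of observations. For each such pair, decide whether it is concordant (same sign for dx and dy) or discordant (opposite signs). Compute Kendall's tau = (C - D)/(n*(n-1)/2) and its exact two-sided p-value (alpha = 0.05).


Step 1: Enumerate the 28 unordered pairs (i,j) with i<j and classify each by sign(x_j-x_i) * sign(y_j-y_i).
  (1,2):dx=+11,dy=+8->C; (1,3):dx=+8,dy=+1->C; (1,4):dx=+10,dy=+5->C; (1,5):dx=+6,dy=-6->D
  (1,6):dx=+2,dy=-4->D; (1,7):dx=+7,dy=-3->D; (1,8):dx=+9,dy=+3->C; (2,3):dx=-3,dy=-7->C
  (2,4):dx=-1,dy=-3->C; (2,5):dx=-5,dy=-14->C; (2,6):dx=-9,dy=-12->C; (2,7):dx=-4,dy=-11->C
  (2,8):dx=-2,dy=-5->C; (3,4):dx=+2,dy=+4->C; (3,5):dx=-2,dy=-7->C; (3,6):dx=-6,dy=-5->C
  (3,7):dx=-1,dy=-4->C; (3,8):dx=+1,dy=+2->C; (4,5):dx=-4,dy=-11->C; (4,6):dx=-8,dy=-9->C
  (4,7):dx=-3,dy=-8->C; (4,8):dx=-1,dy=-2->C; (5,6):dx=-4,dy=+2->D; (5,7):dx=+1,dy=+3->C
  (5,8):dx=+3,dy=+9->C; (6,7):dx=+5,dy=+1->C; (6,8):dx=+7,dy=+7->C; (7,8):dx=+2,dy=+6->C
Step 2: C = 24, D = 4, total pairs = 28.
Step 3: tau = (C - D)/(n(n-1)/2) = (24 - 4)/28 = 0.714286.
Step 4: Exact two-sided p-value (enumerate n! = 40320 permutations of y under H0): p = 0.014137.
Step 5: alpha = 0.05. reject H0.

tau_b = 0.7143 (C=24, D=4), p = 0.014137, reject H0.


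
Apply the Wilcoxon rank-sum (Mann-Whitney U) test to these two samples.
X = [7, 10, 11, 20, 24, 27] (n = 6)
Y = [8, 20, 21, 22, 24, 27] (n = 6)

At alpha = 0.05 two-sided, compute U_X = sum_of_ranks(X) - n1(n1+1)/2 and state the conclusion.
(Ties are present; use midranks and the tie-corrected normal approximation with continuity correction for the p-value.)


Step 1: Combine and sort all 12 observations; assign midranks.
sorted (value, group): (7,X), (8,Y), (10,X), (11,X), (20,X), (20,Y), (21,Y), (22,Y), (24,X), (24,Y), (27,X), (27,Y)
ranks: 7->1, 8->2, 10->3, 11->4, 20->5.5, 20->5.5, 21->7, 22->8, 24->9.5, 24->9.5, 27->11.5, 27->11.5
Step 2: Rank sum for X: R1 = 1 + 3 + 4 + 5.5 + 9.5 + 11.5 = 34.5.
Step 3: U_X = R1 - n1(n1+1)/2 = 34.5 - 6*7/2 = 34.5 - 21 = 13.5.
       U_Y = n1*n2 - U_X = 36 - 13.5 = 22.5.
Step 4: Ties are present, so use the tie-corrected normal approximation (with continuity correction) for the p-value.
Step 5: p-value = 0.519641; compare to alpha = 0.05. fail to reject H0.

U_X = 13.5, p = 0.519641, fail to reject H0 at alpha = 0.05.


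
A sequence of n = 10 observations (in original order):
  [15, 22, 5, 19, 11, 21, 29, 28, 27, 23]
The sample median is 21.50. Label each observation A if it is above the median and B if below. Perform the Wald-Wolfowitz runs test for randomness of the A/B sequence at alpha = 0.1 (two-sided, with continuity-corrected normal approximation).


Step 1: Compute median = 21.50; label A = above, B = below.
Labels in order: BABBBBAAAA  (n_A = 5, n_B = 5)
Step 2: Count runs R = 4.
Step 3: Under H0 (random ordering), E[R] = 2*n_A*n_B/(n_A+n_B) + 1 = 2*5*5/10 + 1 = 6.0000.
        Var[R] = 2*n_A*n_B*(2*n_A*n_B - n_A - n_B) / ((n_A+n_B)^2 * (n_A+n_B-1)) = 2000/900 = 2.2222.
        SD[R] = 1.4907.
Step 4: Continuity-corrected z = (R + 0.5 - E[R]) / SD[R] = (4 + 0.5 - 6.0000) / 1.4907 = -1.0062.
Step 5: Two-sided p-value via normal approximation = 2*(1 - Phi(|z|)) = 0.314305.
Step 6: alpha = 0.1. fail to reject H0.

R = 4, z = -1.0062, p = 0.314305, fail to reject H0.


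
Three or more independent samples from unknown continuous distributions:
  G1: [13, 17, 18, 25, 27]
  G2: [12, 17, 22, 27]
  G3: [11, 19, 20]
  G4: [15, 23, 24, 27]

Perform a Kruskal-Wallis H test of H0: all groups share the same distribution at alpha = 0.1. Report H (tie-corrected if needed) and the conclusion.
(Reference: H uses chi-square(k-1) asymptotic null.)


Step 1: Combine all N = 16 observations and assign midranks.
sorted (value, group, rank): (11,G3,1), (12,G2,2), (13,G1,3), (15,G4,4), (17,G1,5.5), (17,G2,5.5), (18,G1,7), (19,G3,8), (20,G3,9), (22,G2,10), (23,G4,11), (24,G4,12), (25,G1,13), (27,G1,15), (27,G2,15), (27,G4,15)
Step 2: Sum ranks within each group.
R_1 = 43.5 (n_1 = 5)
R_2 = 32.5 (n_2 = 4)
R_3 = 18 (n_3 = 3)
R_4 = 42 (n_4 = 4)
Step 3: H = 12/(N(N+1)) * sum(R_i^2/n_i) - 3(N+1)
     = 12/(16*17) * (43.5^2/5 + 32.5^2/4 + 18^2/3 + 42^2/4) - 3*17
     = 0.044118 * 1191.51 - 51
     = 1.566728.
Step 4: Ties present; correction factor C = 1 - 30/(16^3 - 16) = 0.992647. Corrected H = 1.566728 / 0.992647 = 1.578333.
Step 5: Under H0, H ~ chi^2(3); p-value = 0.664313.
Step 6: alpha = 0.1. fail to reject H0.

H = 1.5783, df = 3, p = 0.664313, fail to reject H0.


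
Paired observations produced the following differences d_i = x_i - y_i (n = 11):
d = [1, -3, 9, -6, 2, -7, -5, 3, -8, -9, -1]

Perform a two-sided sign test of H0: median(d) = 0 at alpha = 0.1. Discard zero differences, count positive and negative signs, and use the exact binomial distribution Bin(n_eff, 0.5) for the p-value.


Step 1: Discard zero differences. Original n = 11; n_eff = number of nonzero differences = 11.
Nonzero differences (with sign): +1, -3, +9, -6, +2, -7, -5, +3, -8, -9, -1
Step 2: Count signs: positive = 4, negative = 7.
Step 3: Under H0: P(positive) = 0.5, so the number of positives S ~ Bin(11, 0.5).
Step 4: Two-sided exact p-value = sum of Bin(11,0.5) probabilities at or below the observed probability = 0.548828.
Step 5: alpha = 0.1. fail to reject H0.

n_eff = 11, pos = 4, neg = 7, p = 0.548828, fail to reject H0.


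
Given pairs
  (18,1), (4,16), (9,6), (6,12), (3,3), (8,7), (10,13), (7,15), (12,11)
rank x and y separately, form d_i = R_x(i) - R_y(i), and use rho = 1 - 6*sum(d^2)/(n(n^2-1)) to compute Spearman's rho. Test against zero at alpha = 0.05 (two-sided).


Step 1: Rank x and y separately (midranks; no ties here).
rank(x): 18->9, 4->2, 9->6, 6->3, 3->1, 8->5, 10->7, 7->4, 12->8
rank(y): 1->1, 16->9, 6->3, 12->6, 3->2, 7->4, 13->7, 15->8, 11->5
Step 2: d_i = R_x(i) - R_y(i); compute d_i^2.
  (9-1)^2=64, (2-9)^2=49, (6-3)^2=9, (3-6)^2=9, (1-2)^2=1, (5-4)^2=1, (7-7)^2=0, (4-8)^2=16, (8-5)^2=9
sum(d^2) = 158.
Step 3: rho = 1 - 6*158 / (9*(9^2 - 1)) = 1 - 948/720 = -0.316667.
Step 4: Under H0, t = rho * sqrt((n-2)/(1-rho^2)) = -0.8833 ~ t(7).
Step 5: Two-sided p-value from the t-distribution with 7 df = 0.406397.
Step 6: alpha = 0.05. fail to reject H0.

rho = -0.3167, p = 0.406397, fail to reject H0 at alpha = 0.05.


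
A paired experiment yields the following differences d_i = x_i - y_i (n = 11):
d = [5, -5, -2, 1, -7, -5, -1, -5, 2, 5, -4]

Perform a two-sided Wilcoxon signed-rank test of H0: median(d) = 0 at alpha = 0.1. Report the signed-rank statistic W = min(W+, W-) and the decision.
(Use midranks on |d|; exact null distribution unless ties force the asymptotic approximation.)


Step 1: Drop any zero differences (none here) and take |d_i|.
|d| = [5, 5, 2, 1, 7, 5, 1, 5, 2, 5, 4]
Step 2: Midrank |d_i| (ties get averaged ranks).
ranks: |5|->8, |5|->8, |2|->3.5, |1|->1.5, |7|->11, |5|->8, |1|->1.5, |5|->8, |2|->3.5, |5|->8, |4|->5
Step 3: Attach original signs; sum ranks with positive sign and with negative sign.
W+ = 8 + 1.5 + 3.5 + 8 = 21
W- = 8 + 3.5 + 11 + 8 + 1.5 + 8 + 5 = 45
(Check: W+ + W- = 66 should equal n(n+1)/2 = 66.)
Step 4: Test statistic W = min(W+, W-) = 21.
Step 5: Ties in |d|, so use the tie-corrected normal approximation.
        E[W] = n(n+1)/4 = 11*12/4 = 33.
        Tie groups: |d|=1 (t=2), |d|=2 (t=2), |d|=5 (t=5); sum(t^3 - t) = 132.
        Var[W] = n(n+1)(2n+1)/24 - sum(t^3-t)/48 = 3036/24 - 132/48 = 123.75.
        z = (W - E[W]) / sqrt(Var[W]) = (21 - 33) / 11.1243 = -1.0787.
        Two-sided p = 2*Phi(z) = 0.280713.
Step 6: alpha = 0.1. fail to reject H0.

W+ = 21, W- = 45, W = min = 21, p = 0.280713, fail to reject H0.


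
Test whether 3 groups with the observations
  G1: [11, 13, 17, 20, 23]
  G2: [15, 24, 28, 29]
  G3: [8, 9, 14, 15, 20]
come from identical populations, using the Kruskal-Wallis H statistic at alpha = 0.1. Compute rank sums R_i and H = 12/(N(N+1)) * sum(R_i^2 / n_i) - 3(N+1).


Step 1: Combine all N = 14 observations and assign midranks.
sorted (value, group, rank): (8,G3,1), (9,G3,2), (11,G1,3), (13,G1,4), (14,G3,5), (15,G2,6.5), (15,G3,6.5), (17,G1,8), (20,G1,9.5), (20,G3,9.5), (23,G1,11), (24,G2,12), (28,G2,13), (29,G2,14)
Step 2: Sum ranks within each group.
R_1 = 35.5 (n_1 = 5)
R_2 = 45.5 (n_2 = 4)
R_3 = 24 (n_3 = 5)
Step 3: H = 12/(N(N+1)) * sum(R_i^2/n_i) - 3(N+1)
     = 12/(14*15) * (35.5^2/5 + 45.5^2/4 + 24^2/5) - 3*15
     = 0.057143 * 884.812 - 45
     = 5.560714.
Step 4: Ties present; correction factor C = 1 - 12/(14^3 - 14) = 0.995604. Corrected H = 5.560714 / 0.995604 = 5.585265.
Step 5: Under H0, H ~ chi^2(2); p-value = 0.061260.
Step 6: alpha = 0.1. reject H0.

H = 5.5853, df = 2, p = 0.061260, reject H0.


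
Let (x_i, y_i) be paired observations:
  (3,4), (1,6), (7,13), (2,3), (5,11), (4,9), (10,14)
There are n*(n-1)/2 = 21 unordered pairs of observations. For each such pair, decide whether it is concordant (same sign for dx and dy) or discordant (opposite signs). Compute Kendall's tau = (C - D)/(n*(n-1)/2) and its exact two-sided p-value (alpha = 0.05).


Step 1: Enumerate the 21 unordered pairs (i,j) with i<j and classify each by sign(x_j-x_i) * sign(y_j-y_i).
  (1,2):dx=-2,dy=+2->D; (1,3):dx=+4,dy=+9->C; (1,4):dx=-1,dy=-1->C; (1,5):dx=+2,dy=+7->C
  (1,6):dx=+1,dy=+5->C; (1,7):dx=+7,dy=+10->C; (2,3):dx=+6,dy=+7->C; (2,4):dx=+1,dy=-3->D
  (2,5):dx=+4,dy=+5->C; (2,6):dx=+3,dy=+3->C; (2,7):dx=+9,dy=+8->C; (3,4):dx=-5,dy=-10->C
  (3,5):dx=-2,dy=-2->C; (3,6):dx=-3,dy=-4->C; (3,7):dx=+3,dy=+1->C; (4,5):dx=+3,dy=+8->C
  (4,6):dx=+2,dy=+6->C; (4,7):dx=+8,dy=+11->C; (5,6):dx=-1,dy=-2->C; (5,7):dx=+5,dy=+3->C
  (6,7):dx=+6,dy=+5->C
Step 2: C = 19, D = 2, total pairs = 21.
Step 3: tau = (C - D)/(n(n-1)/2) = (19 - 2)/21 = 0.809524.
Step 4: Exact two-sided p-value (enumerate n! = 5040 permutations of y under H0): p = 0.010714.
Step 5: alpha = 0.05. reject H0.

tau_b = 0.8095 (C=19, D=2), p = 0.010714, reject H0.


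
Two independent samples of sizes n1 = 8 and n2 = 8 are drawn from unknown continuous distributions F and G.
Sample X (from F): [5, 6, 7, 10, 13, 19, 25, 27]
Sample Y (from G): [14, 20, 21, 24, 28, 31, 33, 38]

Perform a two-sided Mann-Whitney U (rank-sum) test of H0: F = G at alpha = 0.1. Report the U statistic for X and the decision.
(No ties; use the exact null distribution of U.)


Step 1: Combine and sort all 16 observations; assign midranks.
sorted (value, group): (5,X), (6,X), (7,X), (10,X), (13,X), (14,Y), (19,X), (20,Y), (21,Y), (24,Y), (25,X), (27,X), (28,Y), (31,Y), (33,Y), (38,Y)
ranks: 5->1, 6->2, 7->3, 10->4, 13->5, 14->6, 19->7, 20->8, 21->9, 24->10, 25->11, 27->12, 28->13, 31->14, 33->15, 38->16
Step 2: Rank sum for X: R1 = 1 + 2 + 3 + 4 + 5 + 7 + 11 + 12 = 45.
Step 3: U_X = R1 - n1(n1+1)/2 = 45 - 8*9/2 = 45 - 36 = 9.
       U_Y = n1*n2 - U_X = 64 - 9 = 55.
Step 4: No ties, so the exact null distribution of U (based on enumerating the C(16,8) = 12870 equally likely rank assignments) gives the two-sided p-value.
Step 5: p-value = 0.014763; compare to alpha = 0.1. reject H0.

U_X = 9, p = 0.014763, reject H0 at alpha = 0.1.


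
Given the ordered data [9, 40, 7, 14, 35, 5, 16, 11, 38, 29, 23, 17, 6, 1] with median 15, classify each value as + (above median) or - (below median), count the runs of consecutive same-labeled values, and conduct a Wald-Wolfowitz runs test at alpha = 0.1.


Step 1: Compute median = 15; label A = above, B = below.
Labels in order: BABBABABAAAABB  (n_A = 7, n_B = 7)
Step 2: Count runs R = 9.
Step 3: Under H0 (random ordering), E[R] = 2*n_A*n_B/(n_A+n_B) + 1 = 2*7*7/14 + 1 = 8.0000.
        Var[R] = 2*n_A*n_B*(2*n_A*n_B - n_A - n_B) / ((n_A+n_B)^2 * (n_A+n_B-1)) = 8232/2548 = 3.2308.
        SD[R] = 1.7974.
Step 4: Continuity-corrected z = (R - 0.5 - E[R]) / SD[R] = (9 - 0.5 - 8.0000) / 1.7974 = 0.2782.
Step 5: Two-sided p-value via normal approximation = 2*(1 - Phi(|z|)) = 0.780879.
Step 6: alpha = 0.1. fail to reject H0.

R = 9, z = 0.2782, p = 0.780879, fail to reject H0.


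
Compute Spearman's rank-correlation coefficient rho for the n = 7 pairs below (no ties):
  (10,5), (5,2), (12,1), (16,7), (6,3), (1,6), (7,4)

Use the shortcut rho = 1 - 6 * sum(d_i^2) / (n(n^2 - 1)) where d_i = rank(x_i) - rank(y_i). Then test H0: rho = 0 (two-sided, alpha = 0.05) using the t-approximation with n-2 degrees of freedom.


Step 1: Rank x and y separately (midranks; no ties here).
rank(x): 10->5, 5->2, 12->6, 16->7, 6->3, 1->1, 7->4
rank(y): 5->5, 2->2, 1->1, 7->7, 3->3, 6->6, 4->4
Step 2: d_i = R_x(i) - R_y(i); compute d_i^2.
  (5-5)^2=0, (2-2)^2=0, (6-1)^2=25, (7-7)^2=0, (3-3)^2=0, (1-6)^2=25, (4-4)^2=0
sum(d^2) = 50.
Step 3: rho = 1 - 6*50 / (7*(7^2 - 1)) = 1 - 300/336 = 0.107143.
Step 4: Under H0, t = rho * sqrt((n-2)/(1-rho^2)) = 0.2410 ~ t(5).
Step 5: Two-sided p-value from the t-distribution with 5 df = 0.819151.
Step 6: alpha = 0.05. fail to reject H0.

rho = 0.1071, p = 0.819151, fail to reject H0 at alpha = 0.05.


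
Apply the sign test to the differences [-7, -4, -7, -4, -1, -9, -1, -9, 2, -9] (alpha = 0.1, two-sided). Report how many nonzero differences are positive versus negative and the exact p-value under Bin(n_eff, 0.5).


Step 1: Discard zero differences. Original n = 10; n_eff = number of nonzero differences = 10.
Nonzero differences (with sign): -7, -4, -7, -4, -1, -9, -1, -9, +2, -9
Step 2: Count signs: positive = 1, negative = 9.
Step 3: Under H0: P(positive) = 0.5, so the number of positives S ~ Bin(10, 0.5).
Step 4: Two-sided exact p-value = sum of Bin(10,0.5) probabilities at or below the observed probability = 0.021484.
Step 5: alpha = 0.1. reject H0.

n_eff = 10, pos = 1, neg = 9, p = 0.021484, reject H0.


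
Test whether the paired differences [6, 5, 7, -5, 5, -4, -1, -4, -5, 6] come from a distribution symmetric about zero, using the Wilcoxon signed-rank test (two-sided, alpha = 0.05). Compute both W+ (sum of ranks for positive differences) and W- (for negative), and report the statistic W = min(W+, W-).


Step 1: Drop any zero differences (none here) and take |d_i|.
|d| = [6, 5, 7, 5, 5, 4, 1, 4, 5, 6]
Step 2: Midrank |d_i| (ties get averaged ranks).
ranks: |6|->8.5, |5|->5.5, |7|->10, |5|->5.5, |5|->5.5, |4|->2.5, |1|->1, |4|->2.5, |5|->5.5, |6|->8.5
Step 3: Attach original signs; sum ranks with positive sign and with negative sign.
W+ = 8.5 + 5.5 + 10 + 5.5 + 8.5 = 38
W- = 5.5 + 2.5 + 1 + 2.5 + 5.5 = 17
(Check: W+ + W- = 55 should equal n(n+1)/2 = 55.)
Step 4: Test statistic W = min(W+, W-) = 17.
Step 5: Ties in |d|, so use the tie-corrected normal approximation.
        E[W] = n(n+1)/4 = 10*11/4 = 27.5.
        Tie groups: |d|=4 (t=2), |d|=5 (t=4), |d|=6 (t=2); sum(t^3 - t) = 72.
        Var[W] = n(n+1)(2n+1)/24 - sum(t^3-t)/48 = 2310/24 - 72/48 = 94.75.
        z = (W - E[W]) / sqrt(Var[W]) = (17 - 27.5) / 9.7340 = -1.0787.
        Two-sided p = 2*Phi(z) = 0.280723.
Step 6: alpha = 0.05. fail to reject H0.

W+ = 38, W- = 17, W = min = 17, p = 0.280723, fail to reject H0.


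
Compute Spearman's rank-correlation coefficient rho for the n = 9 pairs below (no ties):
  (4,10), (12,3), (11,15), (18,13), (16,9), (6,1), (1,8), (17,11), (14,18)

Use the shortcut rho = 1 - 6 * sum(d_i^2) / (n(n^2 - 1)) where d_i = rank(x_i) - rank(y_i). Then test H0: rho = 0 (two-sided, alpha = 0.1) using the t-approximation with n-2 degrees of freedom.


Step 1: Rank x and y separately (midranks; no ties here).
rank(x): 4->2, 12->5, 11->4, 18->9, 16->7, 6->3, 1->1, 17->8, 14->6
rank(y): 10->5, 3->2, 15->8, 13->7, 9->4, 1->1, 8->3, 11->6, 18->9
Step 2: d_i = R_x(i) - R_y(i); compute d_i^2.
  (2-5)^2=9, (5-2)^2=9, (4-8)^2=16, (9-7)^2=4, (7-4)^2=9, (3-1)^2=4, (1-3)^2=4, (8-6)^2=4, (6-9)^2=9
sum(d^2) = 68.
Step 3: rho = 1 - 6*68 / (9*(9^2 - 1)) = 1 - 408/720 = 0.433333.
Step 4: Under H0, t = rho * sqrt((n-2)/(1-rho^2)) = 1.2721 ~ t(7).
Step 5: Two-sided p-value from the t-distribution with 7 df = 0.243952.
Step 6: alpha = 0.1. fail to reject H0.

rho = 0.4333, p = 0.243952, fail to reject H0 at alpha = 0.1.


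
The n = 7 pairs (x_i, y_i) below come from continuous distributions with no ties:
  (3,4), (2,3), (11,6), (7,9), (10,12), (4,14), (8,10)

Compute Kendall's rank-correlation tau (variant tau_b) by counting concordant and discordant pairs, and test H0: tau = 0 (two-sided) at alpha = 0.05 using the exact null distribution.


Step 1: Enumerate the 21 unordered pairs (i,j) with i<j and classify each by sign(x_j-x_i) * sign(y_j-y_i).
  (1,2):dx=-1,dy=-1->C; (1,3):dx=+8,dy=+2->C; (1,4):dx=+4,dy=+5->C; (1,5):dx=+7,dy=+8->C
  (1,6):dx=+1,dy=+10->C; (1,7):dx=+5,dy=+6->C; (2,3):dx=+9,dy=+3->C; (2,4):dx=+5,dy=+6->C
  (2,5):dx=+8,dy=+9->C; (2,6):dx=+2,dy=+11->C; (2,7):dx=+6,dy=+7->C; (3,4):dx=-4,dy=+3->D
  (3,5):dx=-1,dy=+6->D; (3,6):dx=-7,dy=+8->D; (3,7):dx=-3,dy=+4->D; (4,5):dx=+3,dy=+3->C
  (4,6):dx=-3,dy=+5->D; (4,7):dx=+1,dy=+1->C; (5,6):dx=-6,dy=+2->D; (5,7):dx=-2,dy=-2->C
  (6,7):dx=+4,dy=-4->D
Step 2: C = 14, D = 7, total pairs = 21.
Step 3: tau = (C - D)/(n(n-1)/2) = (14 - 7)/21 = 0.333333.
Step 4: Exact two-sided p-value (enumerate n! = 5040 permutations of y under H0): p = 0.381349.
Step 5: alpha = 0.05. fail to reject H0.

tau_b = 0.3333 (C=14, D=7), p = 0.381349, fail to reject H0.


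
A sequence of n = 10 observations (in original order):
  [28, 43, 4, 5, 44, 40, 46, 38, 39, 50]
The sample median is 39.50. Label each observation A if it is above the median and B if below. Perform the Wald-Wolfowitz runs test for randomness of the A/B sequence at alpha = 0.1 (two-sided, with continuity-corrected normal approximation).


Step 1: Compute median = 39.50; label A = above, B = below.
Labels in order: BABBAAABBA  (n_A = 5, n_B = 5)
Step 2: Count runs R = 6.
Step 3: Under H0 (random ordering), E[R] = 2*n_A*n_B/(n_A+n_B) + 1 = 2*5*5/10 + 1 = 6.0000.
        Var[R] = 2*n_A*n_B*(2*n_A*n_B - n_A - n_B) / ((n_A+n_B)^2 * (n_A+n_B-1)) = 2000/900 = 2.2222.
        SD[R] = 1.4907.
Step 4: R = E[R], so z = 0 with no continuity correction.
Step 5: Two-sided p-value via normal approximation = 2*(1 - Phi(|z|)) = 1.000000.
Step 6: alpha = 0.1. fail to reject H0.

R = 6, z = 0.0000, p = 1.000000, fail to reject H0.


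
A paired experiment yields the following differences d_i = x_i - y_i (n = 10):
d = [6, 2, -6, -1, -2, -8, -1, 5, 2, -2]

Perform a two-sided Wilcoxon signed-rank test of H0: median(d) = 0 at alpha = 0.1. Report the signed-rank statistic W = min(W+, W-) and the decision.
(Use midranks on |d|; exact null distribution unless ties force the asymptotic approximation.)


Step 1: Drop any zero differences (none here) and take |d_i|.
|d| = [6, 2, 6, 1, 2, 8, 1, 5, 2, 2]
Step 2: Midrank |d_i| (ties get averaged ranks).
ranks: |6|->8.5, |2|->4.5, |6|->8.5, |1|->1.5, |2|->4.5, |8|->10, |1|->1.5, |5|->7, |2|->4.5, |2|->4.5
Step 3: Attach original signs; sum ranks with positive sign and with negative sign.
W+ = 8.5 + 4.5 + 7 + 4.5 = 24.5
W- = 8.5 + 1.5 + 4.5 + 10 + 1.5 + 4.5 = 30.5
(Check: W+ + W- = 55 should equal n(n+1)/2 = 55.)
Step 4: Test statistic W = min(W+, W-) = 24.5.
Step 5: Ties in |d|, so use the tie-corrected normal approximation.
        E[W] = n(n+1)/4 = 10*11/4 = 27.5.
        Tie groups: |d|=1 (t=2), |d|=2 (t=4), |d|=6 (t=2); sum(t^3 - t) = 72.
        Var[W] = n(n+1)(2n+1)/24 - sum(t^3-t)/48 = 2310/24 - 72/48 = 94.75.
        z = (W - E[W]) / sqrt(Var[W]) = (24.5 - 27.5) / 9.7340 = -0.3082.
        Two-sided p = 2*Phi(z) = 0.757931.
Step 6: alpha = 0.1. fail to reject H0.

W+ = 24.5, W- = 30.5, W = min = 24.5, p = 0.757931, fail to reject H0.


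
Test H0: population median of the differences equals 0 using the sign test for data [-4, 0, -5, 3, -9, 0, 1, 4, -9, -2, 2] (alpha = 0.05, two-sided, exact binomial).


Step 1: Discard zero differences. Original n = 11; n_eff = number of nonzero differences = 9.
Nonzero differences (with sign): -4, -5, +3, -9, +1, +4, -9, -2, +2
Step 2: Count signs: positive = 4, negative = 5.
Step 3: Under H0: P(positive) = 0.5, so the number of positives S ~ Bin(9, 0.5).
Step 4: Two-sided exact p-value = sum of Bin(9,0.5) probabilities at or below the observed probability = 1.000000.
Step 5: alpha = 0.05. fail to reject H0.

n_eff = 9, pos = 4, neg = 5, p = 1.000000, fail to reject H0.


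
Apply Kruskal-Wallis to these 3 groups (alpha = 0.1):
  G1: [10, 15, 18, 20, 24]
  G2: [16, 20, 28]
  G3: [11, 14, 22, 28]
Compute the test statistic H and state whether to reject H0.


Step 1: Combine all N = 12 observations and assign midranks.
sorted (value, group, rank): (10,G1,1), (11,G3,2), (14,G3,3), (15,G1,4), (16,G2,5), (18,G1,6), (20,G1,7.5), (20,G2,7.5), (22,G3,9), (24,G1,10), (28,G2,11.5), (28,G3,11.5)
Step 2: Sum ranks within each group.
R_1 = 28.5 (n_1 = 5)
R_2 = 24 (n_2 = 3)
R_3 = 25.5 (n_3 = 4)
Step 3: H = 12/(N(N+1)) * sum(R_i^2/n_i) - 3(N+1)
     = 12/(12*13) * (28.5^2/5 + 24^2/3 + 25.5^2/4) - 3*13
     = 0.076923 * 517.013 - 39
     = 0.770192.
Step 4: Ties present; correction factor C = 1 - 12/(12^3 - 12) = 0.993007. Corrected H = 0.770192 / 0.993007 = 0.775616.
Step 5: Under H0, H ~ chi^2(2); p-value = 0.678543.
Step 6: alpha = 0.1. fail to reject H0.

H = 0.7756, df = 2, p = 0.678543, fail to reject H0.


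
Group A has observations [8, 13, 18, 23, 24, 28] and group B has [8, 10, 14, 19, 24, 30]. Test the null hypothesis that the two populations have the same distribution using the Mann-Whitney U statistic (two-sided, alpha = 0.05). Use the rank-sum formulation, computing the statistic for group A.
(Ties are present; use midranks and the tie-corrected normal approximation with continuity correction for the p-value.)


Step 1: Combine and sort all 12 observations; assign midranks.
sorted (value, group): (8,X), (8,Y), (10,Y), (13,X), (14,Y), (18,X), (19,Y), (23,X), (24,X), (24,Y), (28,X), (30,Y)
ranks: 8->1.5, 8->1.5, 10->3, 13->4, 14->5, 18->6, 19->7, 23->8, 24->9.5, 24->9.5, 28->11, 30->12
Step 2: Rank sum for X: R1 = 1.5 + 4 + 6 + 8 + 9.5 + 11 = 40.
Step 3: U_X = R1 - n1(n1+1)/2 = 40 - 6*7/2 = 40 - 21 = 19.
       U_Y = n1*n2 - U_X = 36 - 19 = 17.
Step 4: Ties are present, so use the tie-corrected normal approximation (with continuity correction) for the p-value.
Step 5: p-value = 0.935962; compare to alpha = 0.05. fail to reject H0.

U_X = 19, p = 0.935962, fail to reject H0 at alpha = 0.05.


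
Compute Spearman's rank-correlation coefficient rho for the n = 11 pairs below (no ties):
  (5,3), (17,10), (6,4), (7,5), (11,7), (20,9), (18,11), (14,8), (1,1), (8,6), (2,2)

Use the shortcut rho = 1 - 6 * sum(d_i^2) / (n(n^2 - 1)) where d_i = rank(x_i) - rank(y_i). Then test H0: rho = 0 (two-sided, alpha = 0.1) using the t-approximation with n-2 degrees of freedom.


Step 1: Rank x and y separately (midranks; no ties here).
rank(x): 5->3, 17->9, 6->4, 7->5, 11->7, 20->11, 18->10, 14->8, 1->1, 8->6, 2->2
rank(y): 3->3, 10->10, 4->4, 5->5, 7->7, 9->9, 11->11, 8->8, 1->1, 6->6, 2->2
Step 2: d_i = R_x(i) - R_y(i); compute d_i^2.
  (3-3)^2=0, (9-10)^2=1, (4-4)^2=0, (5-5)^2=0, (7-7)^2=0, (11-9)^2=4, (10-11)^2=1, (8-8)^2=0, (1-1)^2=0, (6-6)^2=0, (2-2)^2=0
sum(d^2) = 6.
Step 3: rho = 1 - 6*6 / (11*(11^2 - 1)) = 1 - 36/1320 = 0.972727.
Step 4: Under H0, t = rho * sqrt((n-2)/(1-rho^2)) = 12.5810 ~ t(9).
Step 5: Two-sided p-value from the t-distribution with 9 df = 0.000001.
Step 6: alpha = 0.1. reject H0.

rho = 0.9727, p = 0.000001, reject H0 at alpha = 0.1.


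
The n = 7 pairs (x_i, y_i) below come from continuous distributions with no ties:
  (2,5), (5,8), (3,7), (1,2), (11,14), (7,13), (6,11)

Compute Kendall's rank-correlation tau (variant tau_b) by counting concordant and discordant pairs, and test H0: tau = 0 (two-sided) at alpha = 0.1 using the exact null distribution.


Step 1: Enumerate the 21 unordered pairs (i,j) with i<j and classify each by sign(x_j-x_i) * sign(y_j-y_i).
  (1,2):dx=+3,dy=+3->C; (1,3):dx=+1,dy=+2->C; (1,4):dx=-1,dy=-3->C; (1,5):dx=+9,dy=+9->C
  (1,6):dx=+5,dy=+8->C; (1,7):dx=+4,dy=+6->C; (2,3):dx=-2,dy=-1->C; (2,4):dx=-4,dy=-6->C
  (2,5):dx=+6,dy=+6->C; (2,6):dx=+2,dy=+5->C; (2,7):dx=+1,dy=+3->C; (3,4):dx=-2,dy=-5->C
  (3,5):dx=+8,dy=+7->C; (3,6):dx=+4,dy=+6->C; (3,7):dx=+3,dy=+4->C; (4,5):dx=+10,dy=+12->C
  (4,6):dx=+6,dy=+11->C; (4,7):dx=+5,dy=+9->C; (5,6):dx=-4,dy=-1->C; (5,7):dx=-5,dy=-3->C
  (6,7):dx=-1,dy=-2->C
Step 2: C = 21, D = 0, total pairs = 21.
Step 3: tau = (C - D)/(n(n-1)/2) = (21 - 0)/21 = 1.000000.
Step 4: Exact two-sided p-value (enumerate n! = 5040 permutations of y under H0): p = 0.000397.
Step 5: alpha = 0.1. reject H0.

tau_b = 1.0000 (C=21, D=0), p = 0.000397, reject H0.


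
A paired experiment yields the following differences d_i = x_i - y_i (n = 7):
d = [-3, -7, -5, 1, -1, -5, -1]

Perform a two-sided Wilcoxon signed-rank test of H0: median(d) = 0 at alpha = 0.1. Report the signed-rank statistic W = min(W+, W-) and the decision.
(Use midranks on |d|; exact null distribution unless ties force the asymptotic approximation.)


Step 1: Drop any zero differences (none here) and take |d_i|.
|d| = [3, 7, 5, 1, 1, 5, 1]
Step 2: Midrank |d_i| (ties get averaged ranks).
ranks: |3|->4, |7|->7, |5|->5.5, |1|->2, |1|->2, |5|->5.5, |1|->2
Step 3: Attach original signs; sum ranks with positive sign and with negative sign.
W+ = 2 = 2
W- = 4 + 7 + 5.5 + 2 + 5.5 + 2 = 26
(Check: W+ + W- = 28 should equal n(n+1)/2 = 28.)
Step 4: Test statistic W = min(W+, W-) = 2.
Step 5: Ties in |d|, so use the tie-corrected normal approximation.
        E[W] = n(n+1)/4 = 7*8/4 = 14.
        Tie groups: |d|=1 (t=3), |d|=5 (t=2); sum(t^3 - t) = 30.
        Var[W] = n(n+1)(2n+1)/24 - sum(t^3-t)/48 = 840/24 - 30/48 = 34.375.
        z = (W - E[W]) / sqrt(Var[W]) = (2 - 14) / 5.8630 = -2.0467.
        Two-sided p = 2*Phi(z) = 0.040685.
Step 6: alpha = 0.1. reject H0.

W+ = 2, W- = 26, W = min = 2, p = 0.040685, reject H0.


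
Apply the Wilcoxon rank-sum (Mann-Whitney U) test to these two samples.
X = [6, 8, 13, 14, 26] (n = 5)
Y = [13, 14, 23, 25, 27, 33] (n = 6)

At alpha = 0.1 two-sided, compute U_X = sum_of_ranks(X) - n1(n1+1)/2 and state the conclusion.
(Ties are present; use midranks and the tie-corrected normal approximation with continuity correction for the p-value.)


Step 1: Combine and sort all 11 observations; assign midranks.
sorted (value, group): (6,X), (8,X), (13,X), (13,Y), (14,X), (14,Y), (23,Y), (25,Y), (26,X), (27,Y), (33,Y)
ranks: 6->1, 8->2, 13->3.5, 13->3.5, 14->5.5, 14->5.5, 23->7, 25->8, 26->9, 27->10, 33->11
Step 2: Rank sum for X: R1 = 1 + 2 + 3.5 + 5.5 + 9 = 21.
Step 3: U_X = R1 - n1(n1+1)/2 = 21 - 5*6/2 = 21 - 15 = 6.
       U_Y = n1*n2 - U_X = 30 - 6 = 24.
Step 4: Ties are present, so use the tie-corrected normal approximation (with continuity correction) for the p-value.
Step 5: p-value = 0.119000; compare to alpha = 0.1. fail to reject H0.

U_X = 6, p = 0.119000, fail to reject H0 at alpha = 0.1.


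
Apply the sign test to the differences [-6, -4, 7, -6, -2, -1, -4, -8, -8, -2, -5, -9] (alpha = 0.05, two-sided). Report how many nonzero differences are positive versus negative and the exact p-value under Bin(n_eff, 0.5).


Step 1: Discard zero differences. Original n = 12; n_eff = number of nonzero differences = 12.
Nonzero differences (with sign): -6, -4, +7, -6, -2, -1, -4, -8, -8, -2, -5, -9
Step 2: Count signs: positive = 1, negative = 11.
Step 3: Under H0: P(positive) = 0.5, so the number of positives S ~ Bin(12, 0.5).
Step 4: Two-sided exact p-value = sum of Bin(12,0.5) probabilities at or below the observed probability = 0.006348.
Step 5: alpha = 0.05. reject H0.

n_eff = 12, pos = 1, neg = 11, p = 0.006348, reject H0.
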